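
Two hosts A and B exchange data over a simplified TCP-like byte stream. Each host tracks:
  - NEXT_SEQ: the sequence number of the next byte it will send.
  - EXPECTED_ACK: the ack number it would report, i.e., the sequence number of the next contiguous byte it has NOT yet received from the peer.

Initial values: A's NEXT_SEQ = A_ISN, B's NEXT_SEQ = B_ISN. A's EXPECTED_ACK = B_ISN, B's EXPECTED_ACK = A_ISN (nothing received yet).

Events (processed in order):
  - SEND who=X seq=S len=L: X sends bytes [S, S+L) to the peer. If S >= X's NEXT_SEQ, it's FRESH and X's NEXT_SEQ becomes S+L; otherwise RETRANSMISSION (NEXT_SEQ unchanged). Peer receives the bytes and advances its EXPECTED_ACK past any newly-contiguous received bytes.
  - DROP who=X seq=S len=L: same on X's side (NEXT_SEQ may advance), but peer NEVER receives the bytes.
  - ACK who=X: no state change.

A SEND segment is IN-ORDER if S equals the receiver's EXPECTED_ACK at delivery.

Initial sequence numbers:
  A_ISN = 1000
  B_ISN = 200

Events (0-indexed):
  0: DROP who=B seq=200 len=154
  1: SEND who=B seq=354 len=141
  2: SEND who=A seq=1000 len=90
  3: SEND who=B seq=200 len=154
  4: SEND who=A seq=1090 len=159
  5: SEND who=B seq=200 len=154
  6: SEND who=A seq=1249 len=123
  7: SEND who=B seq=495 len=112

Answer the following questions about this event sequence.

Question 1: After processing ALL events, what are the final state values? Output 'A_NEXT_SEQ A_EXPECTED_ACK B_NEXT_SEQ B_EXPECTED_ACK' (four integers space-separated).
Answer: 1372 607 607 1372

Derivation:
After event 0: A_seq=1000 A_ack=200 B_seq=354 B_ack=1000
After event 1: A_seq=1000 A_ack=200 B_seq=495 B_ack=1000
After event 2: A_seq=1090 A_ack=200 B_seq=495 B_ack=1090
After event 3: A_seq=1090 A_ack=495 B_seq=495 B_ack=1090
After event 4: A_seq=1249 A_ack=495 B_seq=495 B_ack=1249
After event 5: A_seq=1249 A_ack=495 B_seq=495 B_ack=1249
After event 6: A_seq=1372 A_ack=495 B_seq=495 B_ack=1372
After event 7: A_seq=1372 A_ack=607 B_seq=607 B_ack=1372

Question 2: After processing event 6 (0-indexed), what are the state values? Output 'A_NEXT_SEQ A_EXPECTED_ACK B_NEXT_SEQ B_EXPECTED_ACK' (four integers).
After event 0: A_seq=1000 A_ack=200 B_seq=354 B_ack=1000
After event 1: A_seq=1000 A_ack=200 B_seq=495 B_ack=1000
After event 2: A_seq=1090 A_ack=200 B_seq=495 B_ack=1090
After event 3: A_seq=1090 A_ack=495 B_seq=495 B_ack=1090
After event 4: A_seq=1249 A_ack=495 B_seq=495 B_ack=1249
After event 5: A_seq=1249 A_ack=495 B_seq=495 B_ack=1249
After event 6: A_seq=1372 A_ack=495 B_seq=495 B_ack=1372

1372 495 495 1372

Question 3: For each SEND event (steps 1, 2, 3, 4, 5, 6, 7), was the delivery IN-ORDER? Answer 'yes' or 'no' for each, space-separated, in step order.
Answer: no yes yes yes no yes yes

Derivation:
Step 1: SEND seq=354 -> out-of-order
Step 2: SEND seq=1000 -> in-order
Step 3: SEND seq=200 -> in-order
Step 4: SEND seq=1090 -> in-order
Step 5: SEND seq=200 -> out-of-order
Step 6: SEND seq=1249 -> in-order
Step 7: SEND seq=495 -> in-order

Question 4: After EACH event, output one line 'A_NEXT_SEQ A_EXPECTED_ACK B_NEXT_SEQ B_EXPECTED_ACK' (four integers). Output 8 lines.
1000 200 354 1000
1000 200 495 1000
1090 200 495 1090
1090 495 495 1090
1249 495 495 1249
1249 495 495 1249
1372 495 495 1372
1372 607 607 1372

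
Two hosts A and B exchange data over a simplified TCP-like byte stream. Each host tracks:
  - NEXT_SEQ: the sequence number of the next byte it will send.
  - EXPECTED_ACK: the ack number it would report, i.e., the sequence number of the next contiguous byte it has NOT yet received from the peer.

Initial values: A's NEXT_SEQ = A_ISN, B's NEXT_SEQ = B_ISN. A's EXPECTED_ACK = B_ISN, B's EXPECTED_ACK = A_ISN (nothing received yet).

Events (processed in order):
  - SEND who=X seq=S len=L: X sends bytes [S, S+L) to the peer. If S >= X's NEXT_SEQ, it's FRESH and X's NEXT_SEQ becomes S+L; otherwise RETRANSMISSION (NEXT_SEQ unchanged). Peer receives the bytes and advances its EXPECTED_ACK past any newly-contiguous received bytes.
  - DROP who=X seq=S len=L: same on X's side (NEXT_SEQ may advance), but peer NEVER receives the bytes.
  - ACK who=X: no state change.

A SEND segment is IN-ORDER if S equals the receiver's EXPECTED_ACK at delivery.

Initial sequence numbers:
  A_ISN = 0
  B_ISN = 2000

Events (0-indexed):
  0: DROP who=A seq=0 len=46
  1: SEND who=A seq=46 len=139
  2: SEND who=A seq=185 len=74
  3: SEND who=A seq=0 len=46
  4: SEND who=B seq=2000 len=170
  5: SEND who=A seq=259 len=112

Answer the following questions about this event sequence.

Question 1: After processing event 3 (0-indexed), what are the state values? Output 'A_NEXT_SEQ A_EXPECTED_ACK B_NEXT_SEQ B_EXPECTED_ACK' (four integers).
After event 0: A_seq=46 A_ack=2000 B_seq=2000 B_ack=0
After event 1: A_seq=185 A_ack=2000 B_seq=2000 B_ack=0
After event 2: A_seq=259 A_ack=2000 B_seq=2000 B_ack=0
After event 3: A_seq=259 A_ack=2000 B_seq=2000 B_ack=259

259 2000 2000 259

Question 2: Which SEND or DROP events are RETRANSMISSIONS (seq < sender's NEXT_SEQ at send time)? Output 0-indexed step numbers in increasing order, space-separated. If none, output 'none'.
Step 0: DROP seq=0 -> fresh
Step 1: SEND seq=46 -> fresh
Step 2: SEND seq=185 -> fresh
Step 3: SEND seq=0 -> retransmit
Step 4: SEND seq=2000 -> fresh
Step 5: SEND seq=259 -> fresh

Answer: 3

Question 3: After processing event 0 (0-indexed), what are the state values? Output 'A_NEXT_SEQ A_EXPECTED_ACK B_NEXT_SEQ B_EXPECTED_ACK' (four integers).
After event 0: A_seq=46 A_ack=2000 B_seq=2000 B_ack=0

46 2000 2000 0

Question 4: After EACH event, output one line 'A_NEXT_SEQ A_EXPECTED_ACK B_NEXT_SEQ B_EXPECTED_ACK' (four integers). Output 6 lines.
46 2000 2000 0
185 2000 2000 0
259 2000 2000 0
259 2000 2000 259
259 2170 2170 259
371 2170 2170 371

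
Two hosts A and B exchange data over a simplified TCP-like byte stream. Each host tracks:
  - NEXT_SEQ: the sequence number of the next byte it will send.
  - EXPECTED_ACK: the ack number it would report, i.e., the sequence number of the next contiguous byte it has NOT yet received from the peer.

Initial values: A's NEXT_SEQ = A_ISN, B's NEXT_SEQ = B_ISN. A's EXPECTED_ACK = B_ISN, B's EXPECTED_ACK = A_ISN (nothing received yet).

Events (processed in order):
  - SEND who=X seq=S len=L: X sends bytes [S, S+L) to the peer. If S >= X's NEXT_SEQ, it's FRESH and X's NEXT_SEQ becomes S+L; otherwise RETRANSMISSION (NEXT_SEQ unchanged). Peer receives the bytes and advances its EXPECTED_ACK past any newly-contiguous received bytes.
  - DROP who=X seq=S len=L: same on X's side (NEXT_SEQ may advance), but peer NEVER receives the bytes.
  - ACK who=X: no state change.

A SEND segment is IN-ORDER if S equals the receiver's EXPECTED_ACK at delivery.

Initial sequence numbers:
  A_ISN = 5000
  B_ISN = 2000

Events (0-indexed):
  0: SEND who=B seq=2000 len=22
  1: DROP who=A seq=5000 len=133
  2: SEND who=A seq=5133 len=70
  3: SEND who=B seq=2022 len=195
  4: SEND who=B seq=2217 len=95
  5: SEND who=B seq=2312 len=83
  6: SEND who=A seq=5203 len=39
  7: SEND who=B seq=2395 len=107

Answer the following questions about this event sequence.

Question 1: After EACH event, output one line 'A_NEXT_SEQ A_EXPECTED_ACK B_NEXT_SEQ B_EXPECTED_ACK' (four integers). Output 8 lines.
5000 2022 2022 5000
5133 2022 2022 5000
5203 2022 2022 5000
5203 2217 2217 5000
5203 2312 2312 5000
5203 2395 2395 5000
5242 2395 2395 5000
5242 2502 2502 5000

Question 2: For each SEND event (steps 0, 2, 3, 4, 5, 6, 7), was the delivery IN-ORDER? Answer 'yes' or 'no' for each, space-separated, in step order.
Answer: yes no yes yes yes no yes

Derivation:
Step 0: SEND seq=2000 -> in-order
Step 2: SEND seq=5133 -> out-of-order
Step 3: SEND seq=2022 -> in-order
Step 4: SEND seq=2217 -> in-order
Step 5: SEND seq=2312 -> in-order
Step 6: SEND seq=5203 -> out-of-order
Step 7: SEND seq=2395 -> in-order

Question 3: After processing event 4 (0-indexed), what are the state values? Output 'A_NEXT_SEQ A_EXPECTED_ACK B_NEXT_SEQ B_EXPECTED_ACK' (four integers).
After event 0: A_seq=5000 A_ack=2022 B_seq=2022 B_ack=5000
After event 1: A_seq=5133 A_ack=2022 B_seq=2022 B_ack=5000
After event 2: A_seq=5203 A_ack=2022 B_seq=2022 B_ack=5000
After event 3: A_seq=5203 A_ack=2217 B_seq=2217 B_ack=5000
After event 4: A_seq=5203 A_ack=2312 B_seq=2312 B_ack=5000

5203 2312 2312 5000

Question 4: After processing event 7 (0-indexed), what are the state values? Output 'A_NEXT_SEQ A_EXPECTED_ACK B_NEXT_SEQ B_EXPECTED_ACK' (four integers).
After event 0: A_seq=5000 A_ack=2022 B_seq=2022 B_ack=5000
After event 1: A_seq=5133 A_ack=2022 B_seq=2022 B_ack=5000
After event 2: A_seq=5203 A_ack=2022 B_seq=2022 B_ack=5000
After event 3: A_seq=5203 A_ack=2217 B_seq=2217 B_ack=5000
After event 4: A_seq=5203 A_ack=2312 B_seq=2312 B_ack=5000
After event 5: A_seq=5203 A_ack=2395 B_seq=2395 B_ack=5000
After event 6: A_seq=5242 A_ack=2395 B_seq=2395 B_ack=5000
After event 7: A_seq=5242 A_ack=2502 B_seq=2502 B_ack=5000

5242 2502 2502 5000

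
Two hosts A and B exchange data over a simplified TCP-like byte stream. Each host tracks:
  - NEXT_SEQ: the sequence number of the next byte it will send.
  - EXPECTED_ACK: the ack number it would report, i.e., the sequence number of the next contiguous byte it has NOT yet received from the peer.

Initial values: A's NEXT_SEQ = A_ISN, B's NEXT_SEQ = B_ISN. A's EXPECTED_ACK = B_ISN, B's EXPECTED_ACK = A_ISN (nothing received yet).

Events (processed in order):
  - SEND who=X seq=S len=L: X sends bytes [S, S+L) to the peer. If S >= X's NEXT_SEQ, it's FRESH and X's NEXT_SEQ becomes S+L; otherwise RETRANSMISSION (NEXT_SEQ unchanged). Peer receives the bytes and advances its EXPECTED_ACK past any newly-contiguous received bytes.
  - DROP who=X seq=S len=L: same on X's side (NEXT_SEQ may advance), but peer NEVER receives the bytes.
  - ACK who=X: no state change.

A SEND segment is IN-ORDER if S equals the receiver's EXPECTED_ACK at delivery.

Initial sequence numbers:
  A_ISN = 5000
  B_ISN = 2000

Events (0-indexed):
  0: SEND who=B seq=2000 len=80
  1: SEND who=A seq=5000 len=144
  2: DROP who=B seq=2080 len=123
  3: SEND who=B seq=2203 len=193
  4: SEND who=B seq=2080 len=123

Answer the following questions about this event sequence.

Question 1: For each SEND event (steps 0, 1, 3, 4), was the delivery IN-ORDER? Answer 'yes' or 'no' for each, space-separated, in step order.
Step 0: SEND seq=2000 -> in-order
Step 1: SEND seq=5000 -> in-order
Step 3: SEND seq=2203 -> out-of-order
Step 4: SEND seq=2080 -> in-order

Answer: yes yes no yes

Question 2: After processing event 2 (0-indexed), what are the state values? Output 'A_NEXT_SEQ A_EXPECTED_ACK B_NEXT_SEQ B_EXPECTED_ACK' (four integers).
After event 0: A_seq=5000 A_ack=2080 B_seq=2080 B_ack=5000
After event 1: A_seq=5144 A_ack=2080 B_seq=2080 B_ack=5144
After event 2: A_seq=5144 A_ack=2080 B_seq=2203 B_ack=5144

5144 2080 2203 5144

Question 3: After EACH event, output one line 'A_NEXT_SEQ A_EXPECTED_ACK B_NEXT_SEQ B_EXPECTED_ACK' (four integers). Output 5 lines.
5000 2080 2080 5000
5144 2080 2080 5144
5144 2080 2203 5144
5144 2080 2396 5144
5144 2396 2396 5144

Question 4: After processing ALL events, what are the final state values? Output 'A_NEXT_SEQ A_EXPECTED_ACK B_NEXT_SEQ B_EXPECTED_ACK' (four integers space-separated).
Answer: 5144 2396 2396 5144

Derivation:
After event 0: A_seq=5000 A_ack=2080 B_seq=2080 B_ack=5000
After event 1: A_seq=5144 A_ack=2080 B_seq=2080 B_ack=5144
After event 2: A_seq=5144 A_ack=2080 B_seq=2203 B_ack=5144
After event 3: A_seq=5144 A_ack=2080 B_seq=2396 B_ack=5144
After event 4: A_seq=5144 A_ack=2396 B_seq=2396 B_ack=5144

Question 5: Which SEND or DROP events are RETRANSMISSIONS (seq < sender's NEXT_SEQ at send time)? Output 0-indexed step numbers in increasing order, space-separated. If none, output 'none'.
Step 0: SEND seq=2000 -> fresh
Step 1: SEND seq=5000 -> fresh
Step 2: DROP seq=2080 -> fresh
Step 3: SEND seq=2203 -> fresh
Step 4: SEND seq=2080 -> retransmit

Answer: 4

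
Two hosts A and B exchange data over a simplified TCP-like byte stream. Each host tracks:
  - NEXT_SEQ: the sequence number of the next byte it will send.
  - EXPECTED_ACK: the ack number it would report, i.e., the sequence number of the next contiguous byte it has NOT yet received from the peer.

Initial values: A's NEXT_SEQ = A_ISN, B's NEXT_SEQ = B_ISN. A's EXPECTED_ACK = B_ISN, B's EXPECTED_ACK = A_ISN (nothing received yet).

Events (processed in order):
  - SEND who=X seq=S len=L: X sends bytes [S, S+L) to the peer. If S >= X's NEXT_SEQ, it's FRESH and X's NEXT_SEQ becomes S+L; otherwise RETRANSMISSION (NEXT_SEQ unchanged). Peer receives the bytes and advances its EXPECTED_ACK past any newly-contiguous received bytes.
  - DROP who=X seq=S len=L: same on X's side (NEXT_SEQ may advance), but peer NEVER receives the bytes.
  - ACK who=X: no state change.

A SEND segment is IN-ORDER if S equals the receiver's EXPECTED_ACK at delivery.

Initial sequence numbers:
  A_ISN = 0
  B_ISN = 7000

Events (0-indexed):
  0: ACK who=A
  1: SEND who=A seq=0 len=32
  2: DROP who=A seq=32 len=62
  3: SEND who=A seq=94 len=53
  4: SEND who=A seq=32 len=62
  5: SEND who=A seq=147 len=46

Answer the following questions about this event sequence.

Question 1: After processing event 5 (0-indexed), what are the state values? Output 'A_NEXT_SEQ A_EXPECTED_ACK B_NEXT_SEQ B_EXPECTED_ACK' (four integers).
After event 0: A_seq=0 A_ack=7000 B_seq=7000 B_ack=0
After event 1: A_seq=32 A_ack=7000 B_seq=7000 B_ack=32
After event 2: A_seq=94 A_ack=7000 B_seq=7000 B_ack=32
After event 3: A_seq=147 A_ack=7000 B_seq=7000 B_ack=32
After event 4: A_seq=147 A_ack=7000 B_seq=7000 B_ack=147
After event 5: A_seq=193 A_ack=7000 B_seq=7000 B_ack=193

193 7000 7000 193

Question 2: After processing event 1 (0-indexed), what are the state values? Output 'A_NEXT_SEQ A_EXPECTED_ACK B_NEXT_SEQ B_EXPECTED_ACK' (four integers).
After event 0: A_seq=0 A_ack=7000 B_seq=7000 B_ack=0
After event 1: A_seq=32 A_ack=7000 B_seq=7000 B_ack=32

32 7000 7000 32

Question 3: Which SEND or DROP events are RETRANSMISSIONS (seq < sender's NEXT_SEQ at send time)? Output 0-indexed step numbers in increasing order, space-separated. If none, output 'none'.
Answer: 4

Derivation:
Step 1: SEND seq=0 -> fresh
Step 2: DROP seq=32 -> fresh
Step 3: SEND seq=94 -> fresh
Step 4: SEND seq=32 -> retransmit
Step 5: SEND seq=147 -> fresh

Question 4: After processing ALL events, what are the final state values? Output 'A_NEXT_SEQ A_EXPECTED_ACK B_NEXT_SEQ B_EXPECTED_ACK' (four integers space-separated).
After event 0: A_seq=0 A_ack=7000 B_seq=7000 B_ack=0
After event 1: A_seq=32 A_ack=7000 B_seq=7000 B_ack=32
After event 2: A_seq=94 A_ack=7000 B_seq=7000 B_ack=32
After event 3: A_seq=147 A_ack=7000 B_seq=7000 B_ack=32
After event 4: A_seq=147 A_ack=7000 B_seq=7000 B_ack=147
After event 5: A_seq=193 A_ack=7000 B_seq=7000 B_ack=193

Answer: 193 7000 7000 193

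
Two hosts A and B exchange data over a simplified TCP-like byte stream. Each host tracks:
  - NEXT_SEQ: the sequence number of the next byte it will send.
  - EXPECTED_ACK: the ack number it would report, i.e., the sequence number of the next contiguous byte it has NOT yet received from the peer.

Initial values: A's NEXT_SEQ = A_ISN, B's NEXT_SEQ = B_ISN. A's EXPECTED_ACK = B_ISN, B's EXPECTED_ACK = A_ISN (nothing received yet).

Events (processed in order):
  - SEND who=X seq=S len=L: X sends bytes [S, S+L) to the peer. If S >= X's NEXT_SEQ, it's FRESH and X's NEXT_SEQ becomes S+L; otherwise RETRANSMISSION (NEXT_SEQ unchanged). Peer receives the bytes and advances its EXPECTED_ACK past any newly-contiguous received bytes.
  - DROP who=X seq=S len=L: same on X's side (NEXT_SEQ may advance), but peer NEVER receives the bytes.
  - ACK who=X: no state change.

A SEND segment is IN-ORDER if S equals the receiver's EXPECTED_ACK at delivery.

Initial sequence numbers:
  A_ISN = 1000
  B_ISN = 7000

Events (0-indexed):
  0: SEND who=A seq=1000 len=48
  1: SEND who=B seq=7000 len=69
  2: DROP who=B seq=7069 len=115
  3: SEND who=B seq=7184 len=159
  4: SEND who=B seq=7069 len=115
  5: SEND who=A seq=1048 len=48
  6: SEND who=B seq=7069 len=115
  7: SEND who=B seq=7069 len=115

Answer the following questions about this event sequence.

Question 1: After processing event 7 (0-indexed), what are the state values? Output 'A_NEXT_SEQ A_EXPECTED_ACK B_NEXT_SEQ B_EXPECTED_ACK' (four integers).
After event 0: A_seq=1048 A_ack=7000 B_seq=7000 B_ack=1048
After event 1: A_seq=1048 A_ack=7069 B_seq=7069 B_ack=1048
After event 2: A_seq=1048 A_ack=7069 B_seq=7184 B_ack=1048
After event 3: A_seq=1048 A_ack=7069 B_seq=7343 B_ack=1048
After event 4: A_seq=1048 A_ack=7343 B_seq=7343 B_ack=1048
After event 5: A_seq=1096 A_ack=7343 B_seq=7343 B_ack=1096
After event 6: A_seq=1096 A_ack=7343 B_seq=7343 B_ack=1096
After event 7: A_seq=1096 A_ack=7343 B_seq=7343 B_ack=1096

1096 7343 7343 1096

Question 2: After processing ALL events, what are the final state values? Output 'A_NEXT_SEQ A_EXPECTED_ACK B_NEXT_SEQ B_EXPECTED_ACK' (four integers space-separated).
After event 0: A_seq=1048 A_ack=7000 B_seq=7000 B_ack=1048
After event 1: A_seq=1048 A_ack=7069 B_seq=7069 B_ack=1048
After event 2: A_seq=1048 A_ack=7069 B_seq=7184 B_ack=1048
After event 3: A_seq=1048 A_ack=7069 B_seq=7343 B_ack=1048
After event 4: A_seq=1048 A_ack=7343 B_seq=7343 B_ack=1048
After event 5: A_seq=1096 A_ack=7343 B_seq=7343 B_ack=1096
After event 6: A_seq=1096 A_ack=7343 B_seq=7343 B_ack=1096
After event 7: A_seq=1096 A_ack=7343 B_seq=7343 B_ack=1096

Answer: 1096 7343 7343 1096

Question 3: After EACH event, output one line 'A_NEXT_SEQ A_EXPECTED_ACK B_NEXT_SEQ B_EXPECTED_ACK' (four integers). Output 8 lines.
1048 7000 7000 1048
1048 7069 7069 1048
1048 7069 7184 1048
1048 7069 7343 1048
1048 7343 7343 1048
1096 7343 7343 1096
1096 7343 7343 1096
1096 7343 7343 1096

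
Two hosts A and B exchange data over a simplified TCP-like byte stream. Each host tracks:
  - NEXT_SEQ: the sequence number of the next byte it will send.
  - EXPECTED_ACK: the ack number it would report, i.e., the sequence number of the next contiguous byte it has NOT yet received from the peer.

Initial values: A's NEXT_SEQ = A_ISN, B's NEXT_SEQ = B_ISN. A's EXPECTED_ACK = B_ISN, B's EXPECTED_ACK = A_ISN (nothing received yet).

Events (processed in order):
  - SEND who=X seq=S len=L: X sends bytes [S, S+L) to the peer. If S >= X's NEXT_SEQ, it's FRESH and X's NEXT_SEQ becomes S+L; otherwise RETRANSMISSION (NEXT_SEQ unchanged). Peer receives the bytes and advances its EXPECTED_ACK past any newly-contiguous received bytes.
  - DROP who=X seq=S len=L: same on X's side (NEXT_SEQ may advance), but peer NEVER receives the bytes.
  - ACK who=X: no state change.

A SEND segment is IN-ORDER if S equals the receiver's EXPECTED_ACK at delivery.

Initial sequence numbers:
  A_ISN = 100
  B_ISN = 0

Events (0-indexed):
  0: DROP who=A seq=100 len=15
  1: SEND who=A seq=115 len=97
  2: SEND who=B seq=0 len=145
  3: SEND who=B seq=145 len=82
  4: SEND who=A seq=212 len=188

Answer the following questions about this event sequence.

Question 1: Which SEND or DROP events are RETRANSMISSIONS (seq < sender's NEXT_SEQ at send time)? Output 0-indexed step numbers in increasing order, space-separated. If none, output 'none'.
Answer: none

Derivation:
Step 0: DROP seq=100 -> fresh
Step 1: SEND seq=115 -> fresh
Step 2: SEND seq=0 -> fresh
Step 3: SEND seq=145 -> fresh
Step 4: SEND seq=212 -> fresh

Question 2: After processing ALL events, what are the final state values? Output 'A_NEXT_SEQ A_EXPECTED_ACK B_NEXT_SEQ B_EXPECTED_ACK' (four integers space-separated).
After event 0: A_seq=115 A_ack=0 B_seq=0 B_ack=100
After event 1: A_seq=212 A_ack=0 B_seq=0 B_ack=100
After event 2: A_seq=212 A_ack=145 B_seq=145 B_ack=100
After event 3: A_seq=212 A_ack=227 B_seq=227 B_ack=100
After event 4: A_seq=400 A_ack=227 B_seq=227 B_ack=100

Answer: 400 227 227 100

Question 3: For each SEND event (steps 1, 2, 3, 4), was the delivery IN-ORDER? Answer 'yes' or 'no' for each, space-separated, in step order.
Step 1: SEND seq=115 -> out-of-order
Step 2: SEND seq=0 -> in-order
Step 3: SEND seq=145 -> in-order
Step 4: SEND seq=212 -> out-of-order

Answer: no yes yes no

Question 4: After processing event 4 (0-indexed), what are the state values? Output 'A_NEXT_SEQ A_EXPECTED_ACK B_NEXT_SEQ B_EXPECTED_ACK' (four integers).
After event 0: A_seq=115 A_ack=0 B_seq=0 B_ack=100
After event 1: A_seq=212 A_ack=0 B_seq=0 B_ack=100
After event 2: A_seq=212 A_ack=145 B_seq=145 B_ack=100
After event 3: A_seq=212 A_ack=227 B_seq=227 B_ack=100
After event 4: A_seq=400 A_ack=227 B_seq=227 B_ack=100

400 227 227 100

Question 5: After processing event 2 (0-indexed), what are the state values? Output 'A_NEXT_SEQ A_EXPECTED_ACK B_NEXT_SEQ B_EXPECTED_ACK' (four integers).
After event 0: A_seq=115 A_ack=0 B_seq=0 B_ack=100
After event 1: A_seq=212 A_ack=0 B_seq=0 B_ack=100
After event 2: A_seq=212 A_ack=145 B_seq=145 B_ack=100

212 145 145 100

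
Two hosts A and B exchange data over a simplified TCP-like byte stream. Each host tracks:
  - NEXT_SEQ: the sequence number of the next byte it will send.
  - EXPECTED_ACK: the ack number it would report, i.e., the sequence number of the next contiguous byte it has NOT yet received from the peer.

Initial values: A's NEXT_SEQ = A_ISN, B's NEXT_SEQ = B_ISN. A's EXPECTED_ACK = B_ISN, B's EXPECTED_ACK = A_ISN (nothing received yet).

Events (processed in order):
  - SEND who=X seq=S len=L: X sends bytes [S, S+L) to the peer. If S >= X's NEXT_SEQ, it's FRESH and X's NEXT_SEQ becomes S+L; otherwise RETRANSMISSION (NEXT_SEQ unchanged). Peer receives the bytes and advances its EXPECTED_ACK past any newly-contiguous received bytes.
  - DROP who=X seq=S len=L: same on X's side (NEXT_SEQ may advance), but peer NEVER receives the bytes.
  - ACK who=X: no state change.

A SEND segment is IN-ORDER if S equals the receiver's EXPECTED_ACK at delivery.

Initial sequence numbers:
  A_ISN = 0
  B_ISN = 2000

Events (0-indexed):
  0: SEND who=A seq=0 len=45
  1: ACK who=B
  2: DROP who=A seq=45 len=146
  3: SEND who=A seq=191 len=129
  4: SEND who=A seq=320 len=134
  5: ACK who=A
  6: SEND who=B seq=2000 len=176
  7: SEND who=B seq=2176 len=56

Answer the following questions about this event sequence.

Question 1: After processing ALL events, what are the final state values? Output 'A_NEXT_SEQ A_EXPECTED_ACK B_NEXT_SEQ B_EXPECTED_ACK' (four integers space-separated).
Answer: 454 2232 2232 45

Derivation:
After event 0: A_seq=45 A_ack=2000 B_seq=2000 B_ack=45
After event 1: A_seq=45 A_ack=2000 B_seq=2000 B_ack=45
After event 2: A_seq=191 A_ack=2000 B_seq=2000 B_ack=45
After event 3: A_seq=320 A_ack=2000 B_seq=2000 B_ack=45
After event 4: A_seq=454 A_ack=2000 B_seq=2000 B_ack=45
After event 5: A_seq=454 A_ack=2000 B_seq=2000 B_ack=45
After event 6: A_seq=454 A_ack=2176 B_seq=2176 B_ack=45
After event 7: A_seq=454 A_ack=2232 B_seq=2232 B_ack=45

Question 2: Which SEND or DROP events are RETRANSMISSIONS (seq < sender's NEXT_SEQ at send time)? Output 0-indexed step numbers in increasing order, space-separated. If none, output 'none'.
Answer: none

Derivation:
Step 0: SEND seq=0 -> fresh
Step 2: DROP seq=45 -> fresh
Step 3: SEND seq=191 -> fresh
Step 4: SEND seq=320 -> fresh
Step 6: SEND seq=2000 -> fresh
Step 7: SEND seq=2176 -> fresh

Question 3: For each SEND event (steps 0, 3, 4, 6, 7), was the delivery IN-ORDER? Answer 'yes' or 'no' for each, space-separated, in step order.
Answer: yes no no yes yes

Derivation:
Step 0: SEND seq=0 -> in-order
Step 3: SEND seq=191 -> out-of-order
Step 4: SEND seq=320 -> out-of-order
Step 6: SEND seq=2000 -> in-order
Step 7: SEND seq=2176 -> in-order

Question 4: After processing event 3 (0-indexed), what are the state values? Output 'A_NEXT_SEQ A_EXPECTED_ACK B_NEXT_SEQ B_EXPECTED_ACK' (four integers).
After event 0: A_seq=45 A_ack=2000 B_seq=2000 B_ack=45
After event 1: A_seq=45 A_ack=2000 B_seq=2000 B_ack=45
After event 2: A_seq=191 A_ack=2000 B_seq=2000 B_ack=45
After event 3: A_seq=320 A_ack=2000 B_seq=2000 B_ack=45

320 2000 2000 45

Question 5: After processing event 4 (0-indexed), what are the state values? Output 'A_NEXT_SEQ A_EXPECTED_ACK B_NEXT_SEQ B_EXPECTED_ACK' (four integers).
After event 0: A_seq=45 A_ack=2000 B_seq=2000 B_ack=45
After event 1: A_seq=45 A_ack=2000 B_seq=2000 B_ack=45
After event 2: A_seq=191 A_ack=2000 B_seq=2000 B_ack=45
After event 3: A_seq=320 A_ack=2000 B_seq=2000 B_ack=45
After event 4: A_seq=454 A_ack=2000 B_seq=2000 B_ack=45

454 2000 2000 45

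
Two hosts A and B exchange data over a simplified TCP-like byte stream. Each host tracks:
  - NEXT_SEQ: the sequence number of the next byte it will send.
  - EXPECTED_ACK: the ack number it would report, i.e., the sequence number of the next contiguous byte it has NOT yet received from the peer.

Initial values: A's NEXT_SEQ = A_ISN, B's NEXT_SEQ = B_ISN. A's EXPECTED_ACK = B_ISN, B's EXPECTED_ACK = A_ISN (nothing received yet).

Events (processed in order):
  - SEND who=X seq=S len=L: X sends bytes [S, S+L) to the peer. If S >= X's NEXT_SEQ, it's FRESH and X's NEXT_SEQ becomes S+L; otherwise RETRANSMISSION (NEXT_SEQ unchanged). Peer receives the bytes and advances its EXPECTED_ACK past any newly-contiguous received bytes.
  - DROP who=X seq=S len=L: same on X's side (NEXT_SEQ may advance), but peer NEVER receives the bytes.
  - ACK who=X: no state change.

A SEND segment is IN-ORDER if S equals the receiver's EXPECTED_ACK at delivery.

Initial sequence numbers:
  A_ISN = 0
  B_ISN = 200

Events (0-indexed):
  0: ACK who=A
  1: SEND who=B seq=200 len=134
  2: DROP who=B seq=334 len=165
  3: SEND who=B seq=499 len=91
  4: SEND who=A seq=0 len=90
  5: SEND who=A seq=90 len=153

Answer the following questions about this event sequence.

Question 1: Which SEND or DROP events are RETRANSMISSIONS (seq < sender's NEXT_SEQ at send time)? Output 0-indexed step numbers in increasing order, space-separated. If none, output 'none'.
Step 1: SEND seq=200 -> fresh
Step 2: DROP seq=334 -> fresh
Step 3: SEND seq=499 -> fresh
Step 4: SEND seq=0 -> fresh
Step 5: SEND seq=90 -> fresh

Answer: none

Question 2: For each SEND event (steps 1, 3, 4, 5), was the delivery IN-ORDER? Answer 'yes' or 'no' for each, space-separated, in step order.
Step 1: SEND seq=200 -> in-order
Step 3: SEND seq=499 -> out-of-order
Step 4: SEND seq=0 -> in-order
Step 5: SEND seq=90 -> in-order

Answer: yes no yes yes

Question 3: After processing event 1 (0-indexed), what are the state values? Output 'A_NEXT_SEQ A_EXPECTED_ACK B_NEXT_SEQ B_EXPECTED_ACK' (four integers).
After event 0: A_seq=0 A_ack=200 B_seq=200 B_ack=0
After event 1: A_seq=0 A_ack=334 B_seq=334 B_ack=0

0 334 334 0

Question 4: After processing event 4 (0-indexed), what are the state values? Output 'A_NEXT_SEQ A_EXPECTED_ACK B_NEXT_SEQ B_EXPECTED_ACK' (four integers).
After event 0: A_seq=0 A_ack=200 B_seq=200 B_ack=0
After event 1: A_seq=0 A_ack=334 B_seq=334 B_ack=0
After event 2: A_seq=0 A_ack=334 B_seq=499 B_ack=0
After event 3: A_seq=0 A_ack=334 B_seq=590 B_ack=0
After event 4: A_seq=90 A_ack=334 B_seq=590 B_ack=90

90 334 590 90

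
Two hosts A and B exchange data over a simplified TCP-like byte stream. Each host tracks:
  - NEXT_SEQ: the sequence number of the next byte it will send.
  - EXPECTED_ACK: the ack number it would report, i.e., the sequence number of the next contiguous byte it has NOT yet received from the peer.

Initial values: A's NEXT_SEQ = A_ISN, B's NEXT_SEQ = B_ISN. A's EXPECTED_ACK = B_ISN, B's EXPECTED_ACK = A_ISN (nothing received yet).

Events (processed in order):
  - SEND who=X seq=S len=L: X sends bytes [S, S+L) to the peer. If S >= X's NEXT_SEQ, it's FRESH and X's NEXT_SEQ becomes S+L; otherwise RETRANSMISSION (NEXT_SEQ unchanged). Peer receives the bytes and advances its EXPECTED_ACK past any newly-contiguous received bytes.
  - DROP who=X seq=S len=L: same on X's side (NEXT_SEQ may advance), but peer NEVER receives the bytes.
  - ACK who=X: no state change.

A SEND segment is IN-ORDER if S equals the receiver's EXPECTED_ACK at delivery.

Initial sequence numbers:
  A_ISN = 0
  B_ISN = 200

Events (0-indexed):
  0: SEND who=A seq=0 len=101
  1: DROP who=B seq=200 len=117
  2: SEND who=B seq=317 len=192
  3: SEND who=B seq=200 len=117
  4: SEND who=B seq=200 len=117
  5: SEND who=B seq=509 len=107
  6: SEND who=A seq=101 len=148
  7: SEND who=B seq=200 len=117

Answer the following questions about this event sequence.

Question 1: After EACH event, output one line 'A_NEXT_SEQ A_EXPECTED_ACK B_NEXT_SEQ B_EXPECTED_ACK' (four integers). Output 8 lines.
101 200 200 101
101 200 317 101
101 200 509 101
101 509 509 101
101 509 509 101
101 616 616 101
249 616 616 249
249 616 616 249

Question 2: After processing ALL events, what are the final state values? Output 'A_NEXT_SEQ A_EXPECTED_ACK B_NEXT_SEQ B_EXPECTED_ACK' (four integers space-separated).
Answer: 249 616 616 249

Derivation:
After event 0: A_seq=101 A_ack=200 B_seq=200 B_ack=101
After event 1: A_seq=101 A_ack=200 B_seq=317 B_ack=101
After event 2: A_seq=101 A_ack=200 B_seq=509 B_ack=101
After event 3: A_seq=101 A_ack=509 B_seq=509 B_ack=101
After event 4: A_seq=101 A_ack=509 B_seq=509 B_ack=101
After event 5: A_seq=101 A_ack=616 B_seq=616 B_ack=101
After event 6: A_seq=249 A_ack=616 B_seq=616 B_ack=249
After event 7: A_seq=249 A_ack=616 B_seq=616 B_ack=249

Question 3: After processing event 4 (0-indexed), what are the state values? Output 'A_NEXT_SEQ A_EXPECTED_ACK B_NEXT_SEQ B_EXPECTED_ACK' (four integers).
After event 0: A_seq=101 A_ack=200 B_seq=200 B_ack=101
After event 1: A_seq=101 A_ack=200 B_seq=317 B_ack=101
After event 2: A_seq=101 A_ack=200 B_seq=509 B_ack=101
After event 3: A_seq=101 A_ack=509 B_seq=509 B_ack=101
After event 4: A_seq=101 A_ack=509 B_seq=509 B_ack=101

101 509 509 101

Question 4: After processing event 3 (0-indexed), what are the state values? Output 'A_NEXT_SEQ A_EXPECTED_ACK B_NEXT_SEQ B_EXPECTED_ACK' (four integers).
After event 0: A_seq=101 A_ack=200 B_seq=200 B_ack=101
After event 1: A_seq=101 A_ack=200 B_seq=317 B_ack=101
After event 2: A_seq=101 A_ack=200 B_seq=509 B_ack=101
After event 3: A_seq=101 A_ack=509 B_seq=509 B_ack=101

101 509 509 101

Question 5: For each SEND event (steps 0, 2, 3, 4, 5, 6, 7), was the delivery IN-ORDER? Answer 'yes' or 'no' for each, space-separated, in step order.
Step 0: SEND seq=0 -> in-order
Step 2: SEND seq=317 -> out-of-order
Step 3: SEND seq=200 -> in-order
Step 4: SEND seq=200 -> out-of-order
Step 5: SEND seq=509 -> in-order
Step 6: SEND seq=101 -> in-order
Step 7: SEND seq=200 -> out-of-order

Answer: yes no yes no yes yes no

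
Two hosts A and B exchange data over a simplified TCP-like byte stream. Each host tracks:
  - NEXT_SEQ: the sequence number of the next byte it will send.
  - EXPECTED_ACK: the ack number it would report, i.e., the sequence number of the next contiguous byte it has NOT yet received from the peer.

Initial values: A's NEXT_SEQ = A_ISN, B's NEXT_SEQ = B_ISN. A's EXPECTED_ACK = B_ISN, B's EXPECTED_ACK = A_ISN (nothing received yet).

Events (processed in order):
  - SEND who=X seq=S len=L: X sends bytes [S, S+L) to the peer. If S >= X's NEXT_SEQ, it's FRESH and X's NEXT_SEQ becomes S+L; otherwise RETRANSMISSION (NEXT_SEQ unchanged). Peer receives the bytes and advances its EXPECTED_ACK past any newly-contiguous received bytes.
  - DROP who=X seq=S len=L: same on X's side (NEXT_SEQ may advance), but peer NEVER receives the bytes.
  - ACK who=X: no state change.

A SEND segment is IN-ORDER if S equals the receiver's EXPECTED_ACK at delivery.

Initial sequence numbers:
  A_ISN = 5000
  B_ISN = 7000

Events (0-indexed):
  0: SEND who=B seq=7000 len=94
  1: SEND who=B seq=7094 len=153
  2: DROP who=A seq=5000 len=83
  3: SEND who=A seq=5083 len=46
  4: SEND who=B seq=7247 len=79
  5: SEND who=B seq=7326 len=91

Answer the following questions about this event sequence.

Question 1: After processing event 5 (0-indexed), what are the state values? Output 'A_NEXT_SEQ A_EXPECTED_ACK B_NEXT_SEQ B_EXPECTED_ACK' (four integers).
After event 0: A_seq=5000 A_ack=7094 B_seq=7094 B_ack=5000
After event 1: A_seq=5000 A_ack=7247 B_seq=7247 B_ack=5000
After event 2: A_seq=5083 A_ack=7247 B_seq=7247 B_ack=5000
After event 3: A_seq=5129 A_ack=7247 B_seq=7247 B_ack=5000
After event 4: A_seq=5129 A_ack=7326 B_seq=7326 B_ack=5000
After event 5: A_seq=5129 A_ack=7417 B_seq=7417 B_ack=5000

5129 7417 7417 5000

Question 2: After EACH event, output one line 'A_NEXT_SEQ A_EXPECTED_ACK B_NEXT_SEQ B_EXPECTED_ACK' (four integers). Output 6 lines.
5000 7094 7094 5000
5000 7247 7247 5000
5083 7247 7247 5000
5129 7247 7247 5000
5129 7326 7326 5000
5129 7417 7417 5000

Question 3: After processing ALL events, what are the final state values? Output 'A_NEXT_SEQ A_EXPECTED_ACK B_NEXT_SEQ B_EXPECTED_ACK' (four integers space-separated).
After event 0: A_seq=5000 A_ack=7094 B_seq=7094 B_ack=5000
After event 1: A_seq=5000 A_ack=7247 B_seq=7247 B_ack=5000
After event 2: A_seq=5083 A_ack=7247 B_seq=7247 B_ack=5000
After event 3: A_seq=5129 A_ack=7247 B_seq=7247 B_ack=5000
After event 4: A_seq=5129 A_ack=7326 B_seq=7326 B_ack=5000
After event 5: A_seq=5129 A_ack=7417 B_seq=7417 B_ack=5000

Answer: 5129 7417 7417 5000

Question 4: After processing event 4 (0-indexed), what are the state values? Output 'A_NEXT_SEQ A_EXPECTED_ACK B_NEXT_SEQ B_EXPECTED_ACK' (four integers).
After event 0: A_seq=5000 A_ack=7094 B_seq=7094 B_ack=5000
After event 1: A_seq=5000 A_ack=7247 B_seq=7247 B_ack=5000
After event 2: A_seq=5083 A_ack=7247 B_seq=7247 B_ack=5000
After event 3: A_seq=5129 A_ack=7247 B_seq=7247 B_ack=5000
After event 4: A_seq=5129 A_ack=7326 B_seq=7326 B_ack=5000

5129 7326 7326 5000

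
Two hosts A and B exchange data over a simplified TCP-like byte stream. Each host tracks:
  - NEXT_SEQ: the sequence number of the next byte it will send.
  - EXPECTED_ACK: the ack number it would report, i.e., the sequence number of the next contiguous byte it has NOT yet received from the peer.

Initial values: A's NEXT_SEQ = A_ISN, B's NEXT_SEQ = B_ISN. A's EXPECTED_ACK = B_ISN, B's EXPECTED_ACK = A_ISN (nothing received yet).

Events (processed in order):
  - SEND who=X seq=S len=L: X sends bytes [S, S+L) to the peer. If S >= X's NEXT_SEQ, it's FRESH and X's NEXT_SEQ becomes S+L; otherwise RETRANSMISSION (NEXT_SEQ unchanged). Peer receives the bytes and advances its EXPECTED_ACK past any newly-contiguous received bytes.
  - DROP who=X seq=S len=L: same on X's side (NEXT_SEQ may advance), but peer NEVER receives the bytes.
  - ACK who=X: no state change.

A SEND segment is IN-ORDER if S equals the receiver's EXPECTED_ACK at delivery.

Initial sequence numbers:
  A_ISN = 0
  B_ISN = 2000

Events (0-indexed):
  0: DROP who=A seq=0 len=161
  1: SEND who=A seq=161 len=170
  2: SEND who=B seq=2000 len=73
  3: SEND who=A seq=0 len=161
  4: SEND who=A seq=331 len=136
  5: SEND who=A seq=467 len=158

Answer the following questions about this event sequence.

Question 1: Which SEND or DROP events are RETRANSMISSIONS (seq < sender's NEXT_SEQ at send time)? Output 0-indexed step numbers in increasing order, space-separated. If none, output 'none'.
Answer: 3

Derivation:
Step 0: DROP seq=0 -> fresh
Step 1: SEND seq=161 -> fresh
Step 2: SEND seq=2000 -> fresh
Step 3: SEND seq=0 -> retransmit
Step 4: SEND seq=331 -> fresh
Step 5: SEND seq=467 -> fresh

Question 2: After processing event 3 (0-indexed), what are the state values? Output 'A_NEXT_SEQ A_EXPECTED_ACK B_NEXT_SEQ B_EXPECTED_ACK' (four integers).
After event 0: A_seq=161 A_ack=2000 B_seq=2000 B_ack=0
After event 1: A_seq=331 A_ack=2000 B_seq=2000 B_ack=0
After event 2: A_seq=331 A_ack=2073 B_seq=2073 B_ack=0
After event 3: A_seq=331 A_ack=2073 B_seq=2073 B_ack=331

331 2073 2073 331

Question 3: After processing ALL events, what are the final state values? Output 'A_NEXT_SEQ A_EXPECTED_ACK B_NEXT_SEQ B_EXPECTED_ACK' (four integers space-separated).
After event 0: A_seq=161 A_ack=2000 B_seq=2000 B_ack=0
After event 1: A_seq=331 A_ack=2000 B_seq=2000 B_ack=0
After event 2: A_seq=331 A_ack=2073 B_seq=2073 B_ack=0
After event 3: A_seq=331 A_ack=2073 B_seq=2073 B_ack=331
After event 4: A_seq=467 A_ack=2073 B_seq=2073 B_ack=467
After event 5: A_seq=625 A_ack=2073 B_seq=2073 B_ack=625

Answer: 625 2073 2073 625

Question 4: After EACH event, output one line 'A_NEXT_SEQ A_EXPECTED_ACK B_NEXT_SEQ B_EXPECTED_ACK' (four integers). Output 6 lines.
161 2000 2000 0
331 2000 2000 0
331 2073 2073 0
331 2073 2073 331
467 2073 2073 467
625 2073 2073 625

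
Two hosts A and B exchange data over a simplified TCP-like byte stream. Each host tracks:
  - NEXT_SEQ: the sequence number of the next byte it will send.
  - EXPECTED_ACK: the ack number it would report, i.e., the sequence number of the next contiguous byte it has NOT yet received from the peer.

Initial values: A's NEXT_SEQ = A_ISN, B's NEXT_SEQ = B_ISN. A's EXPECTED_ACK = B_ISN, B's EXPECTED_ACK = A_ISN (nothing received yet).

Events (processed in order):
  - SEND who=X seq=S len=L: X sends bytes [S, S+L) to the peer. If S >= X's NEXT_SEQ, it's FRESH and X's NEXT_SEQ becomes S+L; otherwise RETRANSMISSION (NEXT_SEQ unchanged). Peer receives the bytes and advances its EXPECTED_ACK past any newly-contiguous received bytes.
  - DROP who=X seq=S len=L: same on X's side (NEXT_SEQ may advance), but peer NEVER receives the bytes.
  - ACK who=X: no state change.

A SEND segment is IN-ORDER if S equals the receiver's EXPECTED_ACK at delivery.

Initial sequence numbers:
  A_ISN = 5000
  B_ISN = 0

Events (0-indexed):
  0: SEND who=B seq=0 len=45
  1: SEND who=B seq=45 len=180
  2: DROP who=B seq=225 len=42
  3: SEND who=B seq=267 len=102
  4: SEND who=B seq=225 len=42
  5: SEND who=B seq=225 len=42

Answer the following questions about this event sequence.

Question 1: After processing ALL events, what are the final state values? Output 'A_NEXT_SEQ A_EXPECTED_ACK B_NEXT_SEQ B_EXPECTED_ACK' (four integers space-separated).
Answer: 5000 369 369 5000

Derivation:
After event 0: A_seq=5000 A_ack=45 B_seq=45 B_ack=5000
After event 1: A_seq=5000 A_ack=225 B_seq=225 B_ack=5000
After event 2: A_seq=5000 A_ack=225 B_seq=267 B_ack=5000
After event 3: A_seq=5000 A_ack=225 B_seq=369 B_ack=5000
After event 4: A_seq=5000 A_ack=369 B_seq=369 B_ack=5000
After event 5: A_seq=5000 A_ack=369 B_seq=369 B_ack=5000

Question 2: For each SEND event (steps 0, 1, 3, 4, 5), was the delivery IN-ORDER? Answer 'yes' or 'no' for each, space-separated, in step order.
Answer: yes yes no yes no

Derivation:
Step 0: SEND seq=0 -> in-order
Step 1: SEND seq=45 -> in-order
Step 3: SEND seq=267 -> out-of-order
Step 4: SEND seq=225 -> in-order
Step 5: SEND seq=225 -> out-of-order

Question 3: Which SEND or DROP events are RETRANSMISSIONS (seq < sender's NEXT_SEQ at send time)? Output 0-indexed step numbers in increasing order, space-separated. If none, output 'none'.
Step 0: SEND seq=0 -> fresh
Step 1: SEND seq=45 -> fresh
Step 2: DROP seq=225 -> fresh
Step 3: SEND seq=267 -> fresh
Step 4: SEND seq=225 -> retransmit
Step 5: SEND seq=225 -> retransmit

Answer: 4 5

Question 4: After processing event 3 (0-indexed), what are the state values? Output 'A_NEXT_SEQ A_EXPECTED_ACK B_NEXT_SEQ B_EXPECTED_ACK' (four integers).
After event 0: A_seq=5000 A_ack=45 B_seq=45 B_ack=5000
After event 1: A_seq=5000 A_ack=225 B_seq=225 B_ack=5000
After event 2: A_seq=5000 A_ack=225 B_seq=267 B_ack=5000
After event 3: A_seq=5000 A_ack=225 B_seq=369 B_ack=5000

5000 225 369 5000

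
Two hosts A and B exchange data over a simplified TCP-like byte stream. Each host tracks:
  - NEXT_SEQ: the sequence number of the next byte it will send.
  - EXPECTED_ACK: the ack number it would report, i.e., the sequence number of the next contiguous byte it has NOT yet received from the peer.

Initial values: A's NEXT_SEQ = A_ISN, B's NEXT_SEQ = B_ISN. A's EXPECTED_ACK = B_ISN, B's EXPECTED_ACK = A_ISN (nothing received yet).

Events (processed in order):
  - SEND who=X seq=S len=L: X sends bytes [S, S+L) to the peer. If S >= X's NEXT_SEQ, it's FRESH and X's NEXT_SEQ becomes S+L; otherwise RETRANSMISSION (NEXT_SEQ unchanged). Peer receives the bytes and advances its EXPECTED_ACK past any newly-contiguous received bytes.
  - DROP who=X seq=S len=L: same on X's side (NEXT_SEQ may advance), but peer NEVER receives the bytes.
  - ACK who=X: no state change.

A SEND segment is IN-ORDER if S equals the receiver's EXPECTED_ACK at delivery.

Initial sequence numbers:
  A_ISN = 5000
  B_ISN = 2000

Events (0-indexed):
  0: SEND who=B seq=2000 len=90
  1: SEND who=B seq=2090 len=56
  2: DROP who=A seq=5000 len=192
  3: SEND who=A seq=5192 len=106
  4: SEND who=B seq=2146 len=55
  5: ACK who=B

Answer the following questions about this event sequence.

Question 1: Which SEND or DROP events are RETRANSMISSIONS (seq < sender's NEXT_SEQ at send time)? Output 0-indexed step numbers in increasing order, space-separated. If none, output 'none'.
Answer: none

Derivation:
Step 0: SEND seq=2000 -> fresh
Step 1: SEND seq=2090 -> fresh
Step 2: DROP seq=5000 -> fresh
Step 3: SEND seq=5192 -> fresh
Step 4: SEND seq=2146 -> fresh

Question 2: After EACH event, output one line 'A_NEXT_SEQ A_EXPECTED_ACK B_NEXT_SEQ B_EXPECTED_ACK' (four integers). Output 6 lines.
5000 2090 2090 5000
5000 2146 2146 5000
5192 2146 2146 5000
5298 2146 2146 5000
5298 2201 2201 5000
5298 2201 2201 5000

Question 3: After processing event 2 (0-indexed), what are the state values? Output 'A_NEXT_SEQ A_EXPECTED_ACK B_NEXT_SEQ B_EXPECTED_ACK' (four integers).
After event 0: A_seq=5000 A_ack=2090 B_seq=2090 B_ack=5000
After event 1: A_seq=5000 A_ack=2146 B_seq=2146 B_ack=5000
After event 2: A_seq=5192 A_ack=2146 B_seq=2146 B_ack=5000

5192 2146 2146 5000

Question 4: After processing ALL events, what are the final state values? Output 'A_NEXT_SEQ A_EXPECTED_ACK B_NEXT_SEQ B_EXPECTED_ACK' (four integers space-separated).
Answer: 5298 2201 2201 5000

Derivation:
After event 0: A_seq=5000 A_ack=2090 B_seq=2090 B_ack=5000
After event 1: A_seq=5000 A_ack=2146 B_seq=2146 B_ack=5000
After event 2: A_seq=5192 A_ack=2146 B_seq=2146 B_ack=5000
After event 3: A_seq=5298 A_ack=2146 B_seq=2146 B_ack=5000
After event 4: A_seq=5298 A_ack=2201 B_seq=2201 B_ack=5000
After event 5: A_seq=5298 A_ack=2201 B_seq=2201 B_ack=5000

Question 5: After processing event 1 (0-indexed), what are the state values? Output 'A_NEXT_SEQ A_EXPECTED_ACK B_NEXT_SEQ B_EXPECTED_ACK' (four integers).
After event 0: A_seq=5000 A_ack=2090 B_seq=2090 B_ack=5000
After event 1: A_seq=5000 A_ack=2146 B_seq=2146 B_ack=5000

5000 2146 2146 5000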